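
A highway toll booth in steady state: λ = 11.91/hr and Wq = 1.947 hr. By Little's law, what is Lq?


Lq = λWq = 11.91·1.947 = 23.1888

Final: 23.1888


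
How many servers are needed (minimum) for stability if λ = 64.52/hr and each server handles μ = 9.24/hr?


Stability requires cμ > λ ⇔ c > λ/μ.
λ/μ = 64.52/9.24 = 6.9827
Minimum integer c = ⌊6.9827⌋ + 1 = 7
Check: 7·9.24 = 64.68 > 64.52, while 6·9.24 = 55.44 ≤ 64.52

Final: 7 servers


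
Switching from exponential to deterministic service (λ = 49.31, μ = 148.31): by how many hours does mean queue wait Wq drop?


ρ = 49.31/148.31 = 0.3325
Wq(M/M/1) = ρ/(μ−λ) = 0.3325/99.00 = 0.003358 hr
Wq(M/D/1) = ρ/(2(μ−λ)) = 0.001679 hr
Savings = 0.003358 − 0.001679 = 0.001679 hr

Final: 0.001679 hr


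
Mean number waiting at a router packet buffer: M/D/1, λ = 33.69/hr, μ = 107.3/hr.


ρ = 33.69/107.3 = 0.3140
M/D/1: Lq = ρ²/(2(1−ρ)) = 0.09858/(2·0.6860) = 0.07185

Final: 0.07185


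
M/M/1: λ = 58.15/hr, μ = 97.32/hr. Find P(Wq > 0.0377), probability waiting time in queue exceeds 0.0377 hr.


ρ = 58.15/97.32 = 0.5975
P(Wq > t) = ρ·e^{−(μ−λ)t} = 0.5975·e^{−1.4767}
= 0.5975·0.228388 = 0.136465

Final: 0.136465


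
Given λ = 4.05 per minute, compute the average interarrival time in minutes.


Mean interarrival time = 1/λ = 1/4.05 minute = 0.24691 minute
In minutes: 0.24691 × 1 = 0.2469 min

Final: 0.2469 min


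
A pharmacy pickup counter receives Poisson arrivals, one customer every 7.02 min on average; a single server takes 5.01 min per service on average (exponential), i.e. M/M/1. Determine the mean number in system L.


λ = 60/7.02 = 8.5470 /hr
μ = 60/5.01 = 11.9760 /hr
ρ = λ/μ = 8.5470/11.9760 = 0.7137
L = ρ/(1−ρ) = 0.7137/0.2863 = 2.4925

Final: 2.4925


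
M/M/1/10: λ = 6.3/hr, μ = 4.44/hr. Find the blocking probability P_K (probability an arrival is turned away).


ρ = λ/μ = 6.3/4.44 = 1.4189
P_K = (1−ρ)ρ^K/(1−ρ^(K+1)) = (-0.4189·33.080784)/(1 − 46.938950)
= -13.858166/-45.938950 = 0.301665

Final: 0.301665


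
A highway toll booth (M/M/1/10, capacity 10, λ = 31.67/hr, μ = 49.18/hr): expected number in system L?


ρ = 31.67/49.18 = 0.6440
L = ρ[1 − (K+1)ρ^K + Kρ^(K+1)] / [(1−ρ)(1−ρ^(K+1))]
Numerator: 0.6440·(1 − 11·0.012263 + 10·0.007897) = 0.607948
Denominator: (0.3560)·(0.992103) = 0.353227
L = 0.607948/0.353227 = 1.7211

Final: 1.7211


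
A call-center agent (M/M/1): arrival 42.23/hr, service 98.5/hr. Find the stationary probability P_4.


ρ = 42.23/98.5 = 0.4287
P_n = (1−ρ)·ρ^n = (1 − 0.4287)·0.4287^4 = 0.5713·0.033786 = 0.019301

Final: 0.019301


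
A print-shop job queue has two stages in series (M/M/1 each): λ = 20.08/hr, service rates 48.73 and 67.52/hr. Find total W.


Each node sees arrival rate λ = 20.08/hr (tandem ⇒ throughput preserved).
W₁ = 1/(μ₁−λ) = 1/(48.73−20.08) = 0.03490 hr
W₂ = 1/(μ₂−λ) = 1/(67.52−20.08) = 0.02108 hr
W_total = W₁ + W₂ = 0.03490 + 0.02108 = 0.05598 hr

Final: 0.05598 hr


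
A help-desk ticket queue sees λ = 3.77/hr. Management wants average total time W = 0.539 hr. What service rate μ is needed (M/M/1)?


W = 1/(μ−λ) ⇒ μ − λ = 1/W = 1/0.539 = 1.8553
μ = λ + 1/W = 3.77 + 1.8553 = 5.6253 per hr

Final: 5.6253 /hr


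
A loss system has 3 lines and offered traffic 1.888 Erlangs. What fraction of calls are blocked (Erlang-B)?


B(c,a) = (a^c/c!) / Σ_{k=0}^{c} a^k/k!
a^3/3! = 1.121643
Σ terms (k=0..3): 1.00000 + 1.88800 + 1.78227 + 1.12164 = 5.791915
B = 1.121643/5.791915 = 0.193657

Final: 0.193657


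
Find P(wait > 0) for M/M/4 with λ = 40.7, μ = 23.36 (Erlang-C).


a = λ/μ = 1.7423; ρ = a/4 = 0.4356
P₀ = 0.171768 (from M/M/c formula)
C(c,a) = [a^c/(c!(1−ρ))]·P₀ = [9.21481/(24·0.5644)]·0.171768
= 0.68025·0.171768 = 0.116845

Final: 0.116845


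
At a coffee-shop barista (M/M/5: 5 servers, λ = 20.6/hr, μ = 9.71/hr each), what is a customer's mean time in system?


a = 2.1215; ρ = 0.4243; P₀ = 0.118630
Lq = P₀·a^c·ρ/(c!(1−ρ)²) = 0.05439
Wq = Lq/λ = 0.05439/20.6 = 0.002640 hr
W = Wq + 1/μ = 0.002640 + 0.10299 = 0.10563 hr

Final: 0.10563 hr


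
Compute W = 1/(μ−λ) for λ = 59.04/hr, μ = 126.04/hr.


W = 1/(μ−λ) = 1/(126.04 − 59.04) = 1/67.00 = 0.01493 hr

Final: 0.01493 hr


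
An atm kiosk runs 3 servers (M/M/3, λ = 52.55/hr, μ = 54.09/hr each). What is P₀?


a = λ/μ = 52.55/54.09 = 0.9715; ρ = a/c = 0.3238
Σ_{k=0}^{2} a^k/k! (terms k=0..2) = 1.00000 + 0.97153 + 0.47193 = 2.44346
Tail: a^3/(3!(1−ρ)) = 0.91700/(6·0.6762) = 0.22603
P₀ = 1/(2.44346 + 0.22603) = 1/2.66949 = 0.374603

Final: 0.374603


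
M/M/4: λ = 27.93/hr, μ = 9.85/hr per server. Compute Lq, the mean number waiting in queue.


a = λ/μ = 2.8355; ρ = a/4 = 0.7089
P₀ = 0.047829
Lq = P₀·a^c·ρ / (c!·(1−ρ)²) = 0.047829·64.64558·0.7089/(24·0.08475)
= 1.07760

Final: 1.07760


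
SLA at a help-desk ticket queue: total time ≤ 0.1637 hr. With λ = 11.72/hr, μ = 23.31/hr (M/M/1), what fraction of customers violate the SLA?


W ~ Exponential(μ−λ) for M/M/1.
μ − λ = 23.31 − 11.72 = 11.5900
P(W > t) = e^{−(μ−λ)t} = e^{−1.8973} = 0.149976

Final: 0.149976


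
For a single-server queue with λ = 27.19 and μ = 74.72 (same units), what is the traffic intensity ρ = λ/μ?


ρ = λ/μ = 27.19/74.72 = 0.3639

Final: 0.3639


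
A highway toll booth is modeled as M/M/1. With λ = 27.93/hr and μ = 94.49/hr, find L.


ρ = λ/μ = 27.93/94.49 = 0.2956
L = ρ/(1−ρ) = 0.2956/(1 − 0.2956) = 0.2956/0.7044 = 0.4196

Final: 0.4196


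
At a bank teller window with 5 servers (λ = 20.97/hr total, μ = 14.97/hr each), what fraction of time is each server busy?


ρ = λ/(cμ) = 20.97/(5·14.97) = 20.97/74.85 = 0.2802

Final: 0.2802


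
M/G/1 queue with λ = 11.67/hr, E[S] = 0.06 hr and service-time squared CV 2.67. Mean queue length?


ρ = λ·E[S] = 11.67·0.06 = 0.7002
Lq = ρ²(1+C_s²)/(2(1−ρ)) = 0.4903·(1+2.67)/(2·0.2998)
= 0.4903·3.6700/0.5996 = 3.00088

Final: 3.00088


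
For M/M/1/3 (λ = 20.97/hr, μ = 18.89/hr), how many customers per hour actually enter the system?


ρ = 1.1101; P_K = (1−ρ)ρ^3/(1−ρ^4) = 0.290424
λ_eff = λ(1 − P_K) = 20.97·(1 − 0.290424) = 20.97·0.709576 = 14.8798 /hr

Final: 14.8798 /hr


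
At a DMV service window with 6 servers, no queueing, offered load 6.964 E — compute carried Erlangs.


B(6,6.964) = 0.329077 (Erlang-B)
Carried load = a(1 − B) = 6.964·(1 − 0.329077) = 6.964·0.670923 = 4.6723 E

Final: 4.6723 Erlangs


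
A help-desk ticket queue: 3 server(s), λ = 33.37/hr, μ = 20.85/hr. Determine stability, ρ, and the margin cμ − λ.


Total capacity cμ = 3·20.85 = 62.55/hr
ρ = λ/(cμ) = 33.37/62.55 = 0.5335
Stable ⇔ ρ < 1: YES
Spare capacity = cμ − λ = 62.55 − 33.37 = 29.18/hr

Final: ρ = 0.5335; stable; margin = 29.18/hr


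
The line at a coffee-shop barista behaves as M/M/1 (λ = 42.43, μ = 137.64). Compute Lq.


ρ = 42.43/137.64 = 0.3083
Lq = ρ²/(1−ρ) = 0.09503/0.6917 = 0.1374

Final: 0.1374


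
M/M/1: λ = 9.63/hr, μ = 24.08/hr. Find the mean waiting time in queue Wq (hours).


ρ = 9.63/24.08 = 0.3999
Wq = ρ/(μ−λ) = 0.3999/(24.08 − 9.63) = 0.3999/14.45 = 0.02768 hr

Final: 0.02768 hr


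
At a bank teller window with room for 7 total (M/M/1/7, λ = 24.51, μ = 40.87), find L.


ρ = 24.51/40.87 = 0.5997
L = ρ[1 − (K+1)ρ^K + Kρ^(K+1)] / [(1−ρ)(1−ρ^(K+1))]
Numerator: 0.5997·(1 − 8·0.027898 + 7·0.016731) = 0.536096
Denominator: (0.4003)·(0.983269) = 0.393596
L = 0.536096/0.393596 = 1.3620

Final: 1.3620


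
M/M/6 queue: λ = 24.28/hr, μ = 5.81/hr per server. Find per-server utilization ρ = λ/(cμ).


ρ = λ/(cμ) = 24.28/(6·5.81) = 24.28/34.86 = 0.6965

Final: 0.6965


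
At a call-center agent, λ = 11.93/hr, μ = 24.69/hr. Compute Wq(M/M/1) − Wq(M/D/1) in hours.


ρ = 11.93/24.69 = 0.4832
Wq(M/M/1) = ρ/(μ−λ) = 0.4832/12.76 = 0.03787 hr
Wq(M/D/1) = ρ/(2(μ−λ)) = 0.01893 hr
Savings = 0.03787 − 0.01893 = 0.01893 hr

Final: 0.01893 hr


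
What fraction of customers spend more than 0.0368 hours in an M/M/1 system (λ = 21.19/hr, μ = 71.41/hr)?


W ~ Exponential(μ−λ) for M/M/1.
μ − λ = 71.41 − 21.19 = 50.2200
P(W > t) = e^{−(μ−λ)t} = e^{−1.8481} = 0.157537

Final: 0.157537


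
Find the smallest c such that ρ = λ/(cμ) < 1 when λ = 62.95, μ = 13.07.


Stability requires cμ > λ ⇔ c > λ/μ.
λ/μ = 62.95/13.07 = 4.8164
Minimum integer c = ⌊4.8164⌋ + 1 = 5
Check: 5·13.07 = 65.35 > 62.95, while 4·13.07 = 52.28 ≤ 62.95

Final: 5 servers


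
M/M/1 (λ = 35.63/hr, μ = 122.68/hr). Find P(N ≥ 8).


ρ = 35.63/122.68 = 0.2904
P(N ≥ n) = ρ^n = 0.2904^8 = 0.00005062

Final: 0.00005062


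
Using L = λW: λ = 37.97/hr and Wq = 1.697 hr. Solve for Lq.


Lq = λWq = 37.97·1.697 = 64.4351

Final: 64.4351


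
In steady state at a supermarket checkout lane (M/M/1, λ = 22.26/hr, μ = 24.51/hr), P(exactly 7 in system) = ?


ρ = 22.26/24.51 = 0.9082
P_n = (1−ρ)·ρ^n = (1 − 0.9082)·0.9082^7 = 0.09180·0.509651 = 0.046786

Final: 0.046786


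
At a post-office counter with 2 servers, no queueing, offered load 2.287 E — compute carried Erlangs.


B(2,2.287) = 0.443088 (Erlang-B)
Carried load = a(1 − B) = 2.287·(1 − 0.443088) = 2.287·0.556912 = 1.2737 E

Final: 1.2737 Erlangs


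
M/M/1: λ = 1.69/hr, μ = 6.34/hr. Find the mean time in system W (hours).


W = 1/(μ−λ) = 1/(6.34 − 1.69) = 1/4.65 = 0.2151 hr

Final: 0.2151 hr


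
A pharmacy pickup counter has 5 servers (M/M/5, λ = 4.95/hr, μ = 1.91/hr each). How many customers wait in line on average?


a = λ/μ = 2.5916; ρ = a/5 = 0.5183
P₀ = 0.072710
Lq = P₀·a^c·ρ / (c!·(1−ρ)²) = 0.072710·116.91202·0.5183/(120·0.23201)
= 0.15826

Final: 0.15826


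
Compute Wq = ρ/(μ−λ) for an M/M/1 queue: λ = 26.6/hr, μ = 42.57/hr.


ρ = 26.6/42.57 = 0.6249
Wq = ρ/(μ−λ) = 0.6249/(42.57 − 26.6) = 0.6249/15.97 = 0.03913 hr

Final: 0.03913 hr


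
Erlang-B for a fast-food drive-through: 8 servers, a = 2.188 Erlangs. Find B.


B(c,a) = (a^c/c!) / Σ_{k=0}^{c} a^k/k!
a^8/8! = 0.013027
Σ terms (k=0..8): 1.00000 + 2.18800 + 2.39367 + 1.74578 + 0.95494 + 0.41788 + 0.15239 + 0.04763 + 0.01303 = 8.913333
B = 0.013027/8.913333 = 0.001462

Final: 0.001462


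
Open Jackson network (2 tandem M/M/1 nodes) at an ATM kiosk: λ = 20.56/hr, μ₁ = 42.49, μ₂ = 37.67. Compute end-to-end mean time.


Each node sees arrival rate λ = 20.56/hr (tandem ⇒ throughput preserved).
W₁ = 1/(μ₁−λ) = 1/(42.49−20.56) = 0.04560 hr
W₂ = 1/(μ₂−λ) = 1/(37.67−20.56) = 0.05845 hr
W_total = W₁ + W₂ = 0.04560 + 0.05845 = 0.10404 hr

Final: 0.10404 hr


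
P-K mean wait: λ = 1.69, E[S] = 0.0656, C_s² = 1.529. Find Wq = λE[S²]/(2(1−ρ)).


ρ = λ·E[S] = 1.69·0.0656 = 0.1109
E[S²] = E[S]²(1+C_s²) = 0.0656²·(1+1.529) = 0.010883
Wq = λ·E[S²]/(2(1−ρ)) = 1.69·0.010883/(2·0.8891) = 0.01034 hr

Final: 0.01034 hr


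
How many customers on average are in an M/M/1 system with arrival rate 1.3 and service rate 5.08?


ρ = λ/μ = 1.3/5.08 = 0.2559
L = ρ/(1−ρ) = 0.2559/(1 − 0.2559) = 0.2559/0.7441 = 0.3439

Final: 0.3439


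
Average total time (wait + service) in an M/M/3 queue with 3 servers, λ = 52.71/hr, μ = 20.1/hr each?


a = 2.6224; ρ = 0.8741; P₀ = 0.032321
Lq = P₀·a^c·ρ/(c!(1−ρ)²) = 5.35980
Wq = Lq/λ = 5.35980/52.71 = 0.10168 hr
W = Wq + 1/μ = 0.10168 + 0.04975 = 0.15144 hr

Final: 0.15144 hr


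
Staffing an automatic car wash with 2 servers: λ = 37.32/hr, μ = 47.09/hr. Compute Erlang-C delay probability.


a = λ/μ = 0.7925; ρ = a/2 = 0.3963
P₀ = 0.432395 (from M/M/c formula)
C(c,a) = [a^c/(c!(1−ρ))]·P₀ = [0.62810/(2·0.6037)]·0.432395
= 0.52017·0.432395 = 0.224920

Final: 0.224920


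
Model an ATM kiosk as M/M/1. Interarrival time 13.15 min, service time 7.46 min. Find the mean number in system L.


λ = 60/13.15 = 4.5627 /hr
μ = 60/7.46 = 8.0429 /hr
ρ = λ/μ = 4.5627/8.0429 = 0.5673
L = ρ/(1−ρ) = 0.5673/0.4327 = 1.3111

Final: 1.3111


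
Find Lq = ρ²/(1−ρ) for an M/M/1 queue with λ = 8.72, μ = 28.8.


ρ = 8.72/28.8 = 0.3028
Lq = ρ²/(1−ρ) = 0.09167/0.6972 = 0.1315

Final: 0.1315


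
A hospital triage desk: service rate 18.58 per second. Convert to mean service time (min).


Mean service time = 1/μ = 1/18.58 second = 0.05382 second
In minutes: 0.05382 × 0.0166667 = 0.0008970 min

Final: 0.0008970 min


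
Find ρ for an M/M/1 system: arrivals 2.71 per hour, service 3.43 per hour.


ρ = λ/μ = 2.71/3.43 = 0.7901

Final: 0.7901


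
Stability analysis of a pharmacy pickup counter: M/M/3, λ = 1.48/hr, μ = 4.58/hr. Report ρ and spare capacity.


Total capacity cμ = 3·4.58 = 13.74/hr
ρ = λ/(cμ) = 1.48/13.74 = 0.1077
Stable ⇔ ρ < 1: YES
Spare capacity = cμ − λ = 13.74 − 1.48 = 12.26/hr

Final: ρ = 0.1077; stable; margin = 12.26/hr


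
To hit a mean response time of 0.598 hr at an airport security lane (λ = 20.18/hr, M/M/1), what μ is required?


W = 1/(μ−λ) ⇒ μ − λ = 1/W = 1/0.598 = 1.6722
μ = λ + 1/W = 20.18 + 1.6722 = 21.8522 per hr

Final: 21.8522 /hr


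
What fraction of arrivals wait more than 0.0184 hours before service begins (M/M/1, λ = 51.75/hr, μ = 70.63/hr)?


ρ = 51.75/70.63 = 0.7327
P(Wq > t) = ρ·e^{−(μ−λ)t} = 0.7327·e^{−0.3474}
= 0.7327·0.706528 = 0.517667

Final: 0.517667


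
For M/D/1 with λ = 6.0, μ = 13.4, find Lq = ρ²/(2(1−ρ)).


ρ = 6.0/13.4 = 0.4478
M/D/1: Lq = ρ²/(2(1−ρ)) = 0.2005/(2·0.5522) = 0.18152

Final: 0.18152


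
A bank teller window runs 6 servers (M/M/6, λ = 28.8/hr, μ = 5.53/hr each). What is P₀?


a = λ/μ = 28.8/5.53 = 5.2080; ρ = a/c = 0.8680
Σ_{k=0}^{5} a^k/k! (terms k=0..5) = 1.00000 + 5.20796 + 13.56141 + 23.54240 + 30.65196 + 31.92681 = 105.89053
Tail: a^6/(6!(1−ρ)) = 19952.81329/(720·0.1320) = 209.92971
P₀ = 1/(105.89053 + 209.92971) = 1/315.82025 = 0.003166

Final: 0.003166


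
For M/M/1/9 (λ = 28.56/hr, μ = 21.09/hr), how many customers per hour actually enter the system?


ρ = 1.3542; P_K = (1−ρ)ρ^9/(1−ρ^10) = 0.274804
λ_eff = λ(1 − P_K) = 28.56·(1 − 0.274804) = 28.56·0.725196 = 20.7116 /hr

Final: 20.7116 /hr


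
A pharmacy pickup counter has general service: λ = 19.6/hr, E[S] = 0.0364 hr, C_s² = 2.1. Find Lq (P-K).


ρ = λ·E[S] = 19.6·0.0364 = 0.7134
Lq = ρ²(1+C_s²)/(2(1−ρ)) = 0.5090·(1+2.1)/(2·0.2866)
= 0.5090·3.1000/0.5731 = 2.75316

Final: 2.75316


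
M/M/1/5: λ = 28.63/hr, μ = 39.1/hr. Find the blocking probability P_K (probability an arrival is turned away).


ρ = λ/μ = 28.63/39.1 = 0.7322
P_K = (1−ρ)ρ^K/(1−ρ^(K+1)) = (0.2678·0.210486)/(1 − 0.154123)
= 0.056363/0.845877 = 0.066632

Final: 0.066632


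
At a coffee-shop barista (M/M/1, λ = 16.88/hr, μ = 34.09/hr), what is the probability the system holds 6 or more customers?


ρ = 16.88/34.09 = 0.4952
P(N ≥ n) = ρ^n = 0.4952^6 = 0.014739

Final: 0.014739


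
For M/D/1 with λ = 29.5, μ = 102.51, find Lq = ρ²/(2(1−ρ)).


ρ = 29.5/102.51 = 0.2878
M/D/1: Lq = ρ²/(2(1−ρ)) = 0.08282/(2·0.7122) = 0.05814

Final: 0.05814


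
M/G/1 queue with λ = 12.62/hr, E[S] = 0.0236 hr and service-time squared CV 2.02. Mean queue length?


ρ = λ·E[S] = 12.62·0.0236 = 0.2978
Lq = ρ²(1+C_s²)/(2(1−ρ)) = 0.08870·(1+2.02)/(2·0.7022)
= 0.08870·3.0200/1.4043 = 0.19076

Final: 0.19076


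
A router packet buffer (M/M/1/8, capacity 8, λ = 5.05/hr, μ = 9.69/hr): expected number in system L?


ρ = 5.05/9.69 = 0.5212
L = ρ[1 − (K+1)ρ^K + Kρ^(K+1)] / [(1−ρ)(1−ρ^(K+1))]
Numerator: 0.5212·(1 − 9·0.005442 + 8·0.002836) = 0.507456
Denominator: (0.4788)·(0.997164) = 0.477486
L = 0.507456/0.477486 = 1.0628

Final: 1.0628


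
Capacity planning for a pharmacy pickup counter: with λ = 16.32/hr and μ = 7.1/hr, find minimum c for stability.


Stability requires cμ > λ ⇔ c > λ/μ.
λ/μ = 16.32/7.1 = 2.2986
Minimum integer c = ⌊2.2986⌋ + 1 = 3
Check: 3·7.1 = 21.30 > 16.32, while 2·7.1 = 14.20 ≤ 16.32

Final: 3 servers


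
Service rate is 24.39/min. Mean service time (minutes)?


Mean service time = 1/μ = 1/24.39 minute = 0.04100 minute
In minutes: 0.04100 × 1 = 0.04100 min

Final: 0.04100 min


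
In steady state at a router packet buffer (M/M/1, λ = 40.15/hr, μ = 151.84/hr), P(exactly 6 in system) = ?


ρ = 40.15/151.84 = 0.2644
P_n = (1−ρ)·ρ^n = (1 − 0.2644)·0.2644^6 = 0.7356·0.0003418 = 0.0002514

Final: 0.0002514


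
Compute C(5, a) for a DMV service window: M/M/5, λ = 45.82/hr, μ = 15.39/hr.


a = λ/μ = 2.9773; ρ = a/5 = 0.5955
P₀ = 0.047846 (from M/M/c formula)
C(c,a) = [a^c/(c!(1−ρ))]·P₀ = [233.92806/(120·0.4045)]·0.047846
= 4.81871·0.047846 = 0.230557

Final: 0.230557


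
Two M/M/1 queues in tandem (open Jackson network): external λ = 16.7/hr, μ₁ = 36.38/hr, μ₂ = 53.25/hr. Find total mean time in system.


Each node sees arrival rate λ = 16.7/hr (tandem ⇒ throughput preserved).
W₁ = 1/(μ₁−λ) = 1/(36.38−16.7) = 0.05081 hr
W₂ = 1/(μ₂−λ) = 1/(53.25−16.7) = 0.02736 hr
W_total = W₁ + W₂ = 0.05081 + 0.02736 = 0.07817 hr

Final: 0.07817 hr


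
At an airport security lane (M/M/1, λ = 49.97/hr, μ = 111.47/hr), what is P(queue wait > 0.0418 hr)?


ρ = 49.97/111.47 = 0.4483
P(Wq > t) = ρ·e^{−(μ−λ)t} = 0.4483·e^{−2.5707}
= 0.4483·0.076482 = 0.034286

Final: 0.034286


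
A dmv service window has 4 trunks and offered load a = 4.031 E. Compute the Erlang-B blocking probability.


B(c,a) = (a^c/c!) / Σ_{k=0}^{c} a^k/k!
a^4/4! = 11.001197
Σ terms (k=0..4): 1.00000 + 4.03100 + 8.12448 + 10.91659 + 11.00120 = 35.073271
B = 11.001197/35.073271 = 0.313663

Final: 0.313663


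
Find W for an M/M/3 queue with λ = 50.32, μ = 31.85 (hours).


a = 1.5799; ρ = 0.5266; P₀ = 0.191701
Lq = P₀·a^c·ρ/(c!(1−ρ)²) = 0.29613
Wq = Lq/λ = 0.29613/50.32 = 0.005885 hr
W = Wq + 1/μ = 0.005885 + 0.03140 = 0.03728 hr

Final: 0.03728 hr


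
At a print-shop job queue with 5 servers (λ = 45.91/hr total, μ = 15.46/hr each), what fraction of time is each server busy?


ρ = λ/(cμ) = 45.91/(5·15.46) = 45.91/77.30 = 0.5939

Final: 0.5939


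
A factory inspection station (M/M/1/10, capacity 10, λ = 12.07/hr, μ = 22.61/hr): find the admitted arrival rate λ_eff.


ρ = 0.5338; P_K = (1−ρ)ρ^10/(1−ρ^11) = 0.0008771
λ_eff = λ(1 − P_K) = 12.07·(1 − 0.0008771) = 12.07·0.999123 = 12.0594 /hr

Final: 12.0594 /hr


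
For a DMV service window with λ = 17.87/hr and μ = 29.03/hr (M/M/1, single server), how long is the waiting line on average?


ρ = 17.87/29.03 = 0.6156
Lq = ρ²/(1−ρ) = 0.3789/0.3844 = 0.9857

Final: 0.9857


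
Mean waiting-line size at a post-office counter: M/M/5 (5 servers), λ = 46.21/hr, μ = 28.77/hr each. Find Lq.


a = λ/μ = 1.6062; ρ = a/5 = 0.3212
P₀ = 0.200189
Lq = P₀·a^c·ρ / (c!·(1−ρ)²) = 0.200189·10.69007·0.3212/(120·0.46072)
= 0.01243

Final: 0.01243


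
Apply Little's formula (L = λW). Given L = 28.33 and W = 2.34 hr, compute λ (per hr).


λ = L/W = 28.33/2.34 = 12.1068 /hr

Final: 12.1068 /hr


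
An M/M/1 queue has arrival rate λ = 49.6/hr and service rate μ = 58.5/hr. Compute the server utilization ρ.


ρ = λ/μ = 49.6/58.5 = 0.8479

Final: 0.8479


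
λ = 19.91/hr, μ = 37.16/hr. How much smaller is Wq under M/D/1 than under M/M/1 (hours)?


ρ = 19.91/37.16 = 0.5358
Wq(M/M/1) = ρ/(μ−λ) = 0.5358/17.25 = 0.03106 hr
Wq(M/D/1) = ρ/(2(μ−λ)) = 0.01553 hr
Savings = 0.03106 − 0.01553 = 0.01553 hr

Final: 0.01553 hr


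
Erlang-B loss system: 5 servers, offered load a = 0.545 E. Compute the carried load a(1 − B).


B(5,0.545) = 0.0002323 (Erlang-B)
Carried load = a(1 − B) = 0.545·(1 − 0.0002323) = 0.545·0.999768 = 0.5449 E

Final: 0.5449 Erlangs


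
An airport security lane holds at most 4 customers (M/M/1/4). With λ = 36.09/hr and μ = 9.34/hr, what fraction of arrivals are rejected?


ρ = λ/μ = 36.09/9.34 = 3.8640
P_K = (1−ρ)ρ^K/(1−ρ^(K+1)) = (-2.8640·222.925641)/(1 − 861.390404)
= -638.464763/-860.390404 = 0.742064

Final: 0.742064


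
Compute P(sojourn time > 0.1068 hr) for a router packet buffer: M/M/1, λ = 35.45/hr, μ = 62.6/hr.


W ~ Exponential(μ−λ) for M/M/1.
μ − λ = 62.6 − 35.45 = 27.1500
P(W > t) = e^{−(μ−λ)t} = e^{−2.8996} = 0.055044

Final: 0.055044


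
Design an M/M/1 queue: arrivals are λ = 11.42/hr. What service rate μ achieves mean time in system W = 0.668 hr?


W = 1/(μ−λ) ⇒ μ − λ = 1/W = 1/0.668 = 1.4970
μ = λ + 1/W = 11.42 + 1.4970 = 12.9170 per hr

Final: 12.9170 /hr


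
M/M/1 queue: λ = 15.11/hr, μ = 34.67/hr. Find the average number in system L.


ρ = λ/μ = 15.11/34.67 = 0.4358
L = ρ/(1−ρ) = 0.4358/(1 − 0.4358) = 0.4358/0.5642 = 0.7725

Final: 0.7725


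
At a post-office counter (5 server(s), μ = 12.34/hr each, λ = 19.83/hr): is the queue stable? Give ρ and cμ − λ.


Total capacity cμ = 5·12.34 = 61.70/hr
ρ = λ/(cμ) = 19.83/61.70 = 0.3214
Stable ⇔ ρ < 1: YES
Spare capacity = cμ − λ = 61.70 − 19.83 = 41.87/hr

Final: ρ = 0.3214; stable; margin = 41.87/hr


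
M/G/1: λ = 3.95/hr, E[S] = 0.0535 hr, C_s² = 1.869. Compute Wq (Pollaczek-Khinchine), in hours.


ρ = λ·E[S] = 3.95·0.0535 = 0.2113
E[S²] = E[S]²(1+C_s²) = 0.0535²·(1+1.869) = 0.008212
Wq = λ·E[S²]/(2(1−ρ)) = 3.95·0.008212/(2·0.7887) = 0.02056 hr

Final: 0.02056 hr


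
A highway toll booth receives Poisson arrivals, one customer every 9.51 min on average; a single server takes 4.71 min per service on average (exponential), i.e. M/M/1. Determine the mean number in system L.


λ = 60/9.51 = 6.3091 /hr
μ = 60/4.71 = 12.7389 /hr
ρ = λ/μ = 6.3091/12.7389 = 0.4953
L = ρ/(1−ρ) = 0.4953/0.5047 = 0.9812

Final: 0.9812


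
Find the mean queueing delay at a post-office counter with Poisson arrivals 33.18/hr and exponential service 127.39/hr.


ρ = 33.18/127.39 = 0.2605
Wq = ρ/(μ−λ) = 0.2605/(127.39 − 33.18) = 0.2605/94.21 = 0.002765 hr

Final: 0.002765 hr


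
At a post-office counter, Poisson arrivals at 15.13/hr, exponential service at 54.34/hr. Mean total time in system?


W = 1/(μ−λ) = 1/(54.34 − 15.13) = 1/39.21 = 0.02550 hr

Final: 0.02550 hr


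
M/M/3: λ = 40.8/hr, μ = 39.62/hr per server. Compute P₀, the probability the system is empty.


a = λ/μ = 40.8/39.62 = 1.0298; ρ = a/c = 0.3433
Σ_{k=0}^{2} a^k/k! (terms k=0..2) = 1.00000 + 1.02978 + 0.53023 = 2.56001
Tail: a^3/(3!(1−ρ)) = 1.09204/(6·0.6567) = 0.27714
P₀ = 1/(2.56001 + 0.27714) = 1/2.83715 = 0.352467

Final: 0.352467


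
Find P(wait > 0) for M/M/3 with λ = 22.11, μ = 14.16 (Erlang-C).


a = λ/μ = 1.5614; ρ = a/3 = 0.5205
P₀ = 0.195937 (from M/M/c formula)
C(c,a) = [a^c/(c!(1−ρ))]·P₀ = [3.80694/(6·0.4795)]·0.195937
= 1.32318·0.195937 = 0.259260

Final: 0.259260


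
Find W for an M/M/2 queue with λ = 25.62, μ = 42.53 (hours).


a = 0.6024; ρ = 0.3012; P₀ = 0.537044
Lq = P₀·a^c·ρ/(c!(1−ρ)²) = 0.06010
Wq = Lq/λ = 0.06010/25.62 = 0.002346 hr
W = Wq + 1/μ = 0.002346 + 0.02351 = 0.02586 hr

Final: 0.02586 hr


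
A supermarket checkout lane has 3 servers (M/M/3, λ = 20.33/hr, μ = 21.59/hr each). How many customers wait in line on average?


a = λ/μ = 0.9416; ρ = a/3 = 0.3139
P₀ = 0.386429
Lq = P₀·a^c·ρ / (c!·(1−ρ)²) = 0.386429·0.83494·0.3139/(6·0.47076)
= 0.03585

Final: 0.03585


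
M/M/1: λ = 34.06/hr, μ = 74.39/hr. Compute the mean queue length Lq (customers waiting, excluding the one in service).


ρ = 34.06/74.39 = 0.4579
Lq = ρ²/(1−ρ) = 0.2096/0.5421 = 0.3867

Final: 0.3867


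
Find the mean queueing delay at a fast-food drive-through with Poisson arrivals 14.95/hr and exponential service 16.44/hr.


ρ = 14.95/16.44 = 0.9094
Wq = ρ/(μ−λ) = 0.9094/(16.44 − 14.95) = 0.9094/1.49 = 0.6103 hr

Final: 0.6103 hr


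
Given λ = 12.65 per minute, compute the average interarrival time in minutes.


Mean interarrival time = 1/λ = 1/12.65 minute = 0.07905 minute
In minutes: 0.07905 × 1 = 0.07905 min

Final: 0.07905 min


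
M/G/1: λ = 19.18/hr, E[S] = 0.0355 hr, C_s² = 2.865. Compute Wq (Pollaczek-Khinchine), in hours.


ρ = λ·E[S] = 19.18·0.0355 = 0.6809
E[S²] = E[S]²(1+C_s²) = 0.0355²·(1+2.865) = 0.004871
Wq = λ·E[S²]/(2(1−ρ)) = 19.18·0.004871/(2·0.3191) = 0.14638 hr

Final: 0.14638 hr


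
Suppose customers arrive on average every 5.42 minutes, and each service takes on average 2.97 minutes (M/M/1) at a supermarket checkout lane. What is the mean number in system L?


λ = 60/5.42 = 11.0701 /hr
μ = 60/2.97 = 20.2020 /hr
ρ = λ/μ = 11.0701/20.2020 = 0.5480
L = ρ/(1−ρ) = 0.5480/0.4520 = 1.2122

Final: 1.2122


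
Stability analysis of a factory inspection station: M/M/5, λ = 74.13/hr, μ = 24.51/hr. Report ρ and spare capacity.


Total capacity cμ = 5·24.51 = 122.55/hr
ρ = λ/(cμ) = 74.13/122.55 = 0.6049
Stable ⇔ ρ < 1: YES
Spare capacity = cμ − λ = 122.55 − 74.13 = 48.42/hr

Final: ρ = 0.6049; stable; margin = 48.42/hr


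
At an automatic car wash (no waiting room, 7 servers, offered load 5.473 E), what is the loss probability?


B(c,a) = (a^c/c!) / Σ_{k=0}^{c} a^k/k!
a^7/7! = 29.184187
Σ terms (k=0..7): 1.00000 + 5.47300 + 14.97686 + 27.32279 + 37.38441 + 40.92098 + 37.32675 + 29.18419 = 193.588985
B = 29.184187/193.588985 = 0.150753

Final: 0.150753


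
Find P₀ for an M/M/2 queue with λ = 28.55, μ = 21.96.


a = λ/μ = 28.55/21.96 = 1.3001; ρ = a/c = 0.6500
Σ_{k=0}^{1} a^k/k! (terms k=0..1) = 1.00000 + 1.30009 = 2.30009
Tail: a^2/(2!(1−ρ)) = 1.69024/(2·0.3500) = 2.41494
P₀ = 1/(2.30009 + 2.41494) = 1/4.71503 = 0.212088

Final: 0.212088


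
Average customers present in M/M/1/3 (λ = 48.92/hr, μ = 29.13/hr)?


ρ = 48.92/29.13 = 1.6794
L = ρ[1 − (K+1)ρ^K + Kρ^(K+1)] / [(1−ρ)(1−ρ^(K+1))]
Numerator: 1.6794·(1 − 4·4.736286 + 3·7.953968) = 9.936423
Denominator: (-0.6794)·(-6.953968) = 4.724306
L = 9.936423/4.724306 = 2.1033

Final: 2.1033


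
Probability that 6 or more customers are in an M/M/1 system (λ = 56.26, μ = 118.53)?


ρ = 56.26/118.53 = 0.4746
P(N ≥ n) = ρ^n = 0.4746^6 = 0.011435

Final: 0.011435


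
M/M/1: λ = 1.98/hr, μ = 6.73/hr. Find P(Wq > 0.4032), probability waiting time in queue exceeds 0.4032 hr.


ρ = 1.98/6.73 = 0.2942
P(Wq > t) = ρ·e^{−(μ−λ)t} = 0.2942·e^{−1.9152}
= 0.2942·0.147312 = 0.043340

Final: 0.043340


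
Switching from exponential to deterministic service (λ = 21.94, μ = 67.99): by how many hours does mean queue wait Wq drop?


ρ = 21.94/67.99 = 0.3227
Wq(M/M/1) = ρ/(μ−λ) = 0.3227/46.05 = 0.007007 hr
Wq(M/D/1) = ρ/(2(μ−λ)) = 0.003504 hr
Savings = 0.007007 − 0.003504 = 0.003504 hr

Final: 0.003504 hr


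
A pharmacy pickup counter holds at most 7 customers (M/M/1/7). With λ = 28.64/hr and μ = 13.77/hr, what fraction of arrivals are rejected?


ρ = λ/μ = 28.64/13.77 = 2.0799
P_K = (1−ρ)ρ^K/(1−ρ^(K+1)) = (-1.0799·168.373412)/(1 − 350.197134)
= -181.823721/-349.197134 = 0.520691

Final: 0.520691


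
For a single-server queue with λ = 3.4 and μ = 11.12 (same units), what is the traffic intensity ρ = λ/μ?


ρ = λ/μ = 3.4/11.12 = 0.3058

Final: 0.3058


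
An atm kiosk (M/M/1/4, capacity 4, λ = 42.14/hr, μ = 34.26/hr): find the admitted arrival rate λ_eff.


ρ = 1.2300; P_K = (1−ρ)ρ^4/(1−ρ^5) = 0.290003
λ_eff = λ(1 − P_K) = 42.14·(1 − 0.290003) = 42.14·0.709997 = 29.9193 /hr

Final: 29.9193 /hr


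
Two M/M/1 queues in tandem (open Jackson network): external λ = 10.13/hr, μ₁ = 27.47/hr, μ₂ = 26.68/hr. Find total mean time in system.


Each node sees arrival rate λ = 10.13/hr (tandem ⇒ throughput preserved).
W₁ = 1/(μ₁−λ) = 1/(27.47−10.13) = 0.05767 hr
W₂ = 1/(μ₂−λ) = 1/(26.68−10.13) = 0.06042 hr
W_total = W₁ + W₂ = 0.05767 + 0.06042 = 0.11809 hr

Final: 0.11809 hr


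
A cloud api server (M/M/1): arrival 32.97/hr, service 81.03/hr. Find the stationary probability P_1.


ρ = 32.97/81.03 = 0.4069
P_n = (1−ρ)·ρ^n = (1 − 0.4069)·0.4069^1 = 0.5931·0.406886 = 0.241330

Final: 0.241330


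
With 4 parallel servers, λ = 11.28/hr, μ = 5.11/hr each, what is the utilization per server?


ρ = λ/(cμ) = 11.28/(4·5.11) = 11.28/20.44 = 0.5519

Final: 0.5519


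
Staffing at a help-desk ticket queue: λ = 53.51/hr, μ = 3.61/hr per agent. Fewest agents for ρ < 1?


Stability requires cμ > λ ⇔ c > λ/μ.
λ/μ = 53.51/3.61 = 14.8227
Minimum integer c = ⌊14.8227⌋ + 1 = 15
Check: 15·3.61 = 54.15 > 53.51, while 14·3.61 = 50.54 ≤ 53.51

Final: 15 servers


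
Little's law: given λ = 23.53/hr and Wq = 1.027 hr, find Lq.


Lq = λWq = 23.53·1.027 = 24.1653

Final: 24.1653


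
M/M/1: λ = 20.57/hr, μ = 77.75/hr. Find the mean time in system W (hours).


W = 1/(μ−λ) = 1/(77.75 − 20.57) = 1/57.18 = 0.01749 hr

Final: 0.01749 hr


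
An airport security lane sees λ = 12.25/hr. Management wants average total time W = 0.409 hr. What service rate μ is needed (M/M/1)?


W = 1/(μ−λ) ⇒ μ − λ = 1/W = 1/0.409 = 2.4450
μ = λ + 1/W = 12.25 + 2.4450 = 14.6950 per hr

Final: 14.6950 /hr


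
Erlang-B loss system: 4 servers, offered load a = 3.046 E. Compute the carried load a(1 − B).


B(4,3.046) = 0.211212 (Erlang-B)
Carried load = a(1 − B) = 3.046·(1 − 0.211212) = 3.046·0.788788 = 2.4026 E

Final: 2.4026 Erlangs


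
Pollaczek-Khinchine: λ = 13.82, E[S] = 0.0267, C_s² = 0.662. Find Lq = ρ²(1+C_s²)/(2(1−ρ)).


ρ = λ·E[S] = 13.82·0.0267 = 0.3690
Lq = ρ²(1+C_s²)/(2(1−ρ)) = 0.1362·(1+0.662)/(2·0.6310)
= 0.1362·1.6620/1.2620 = 0.17931

Final: 0.17931


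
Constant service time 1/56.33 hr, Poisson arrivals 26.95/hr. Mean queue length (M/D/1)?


ρ = 26.95/56.33 = 0.4784
M/D/1: Lq = ρ²/(2(1−ρ)) = 0.2289/(2·0.5216) = 0.21943

Final: 0.21943


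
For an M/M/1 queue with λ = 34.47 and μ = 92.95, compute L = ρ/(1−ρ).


ρ = λ/μ = 34.47/92.95 = 0.3708
L = ρ/(1−ρ) = 0.3708/(1 − 0.3708) = 0.3708/0.6292 = 0.5894

Final: 0.5894


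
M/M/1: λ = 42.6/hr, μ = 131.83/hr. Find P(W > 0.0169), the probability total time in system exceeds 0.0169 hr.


W ~ Exponential(μ−λ) for M/M/1.
μ − λ = 131.83 − 42.6 = 89.2300
P(W > t) = e^{−(μ−λ)t} = e^{−1.5080} = 0.221355

Final: 0.221355


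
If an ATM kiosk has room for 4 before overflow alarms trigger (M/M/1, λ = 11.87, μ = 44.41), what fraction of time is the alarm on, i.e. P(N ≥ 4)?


ρ = 11.87/44.41 = 0.2673
P(N ≥ n) = ρ^n = 0.2673^4 = 0.005104

Final: 0.005104


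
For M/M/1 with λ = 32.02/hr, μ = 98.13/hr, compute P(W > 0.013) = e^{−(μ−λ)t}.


W ~ Exponential(μ−λ) for M/M/1.
μ − λ = 98.13 − 32.02 = 66.1100
P(W > t) = e^{−(μ−λ)t} = e^{−0.8594} = 0.423403

Final: 0.423403


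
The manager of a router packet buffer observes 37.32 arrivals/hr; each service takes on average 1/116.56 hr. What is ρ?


ρ = λ/μ = 37.32/116.56 = 0.3202

Final: 0.3202


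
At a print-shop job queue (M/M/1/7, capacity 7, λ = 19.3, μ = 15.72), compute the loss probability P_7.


ρ = λ/μ = 19.3/15.72 = 1.2277
P_K = (1−ρ)ρ^K/(1−ρ^(K+1)) = (-0.2277·4.204684)/(1 − 5.162239)
= -0.957555/-4.162239 = 0.230058

Final: 0.230058


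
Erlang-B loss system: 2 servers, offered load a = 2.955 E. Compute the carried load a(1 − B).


B(2,2.955) = 0.524697 (Erlang-B)
Carried load = a(1 − B) = 2.955·(1 − 0.524697) = 2.955·0.475303 = 1.4045 E

Final: 1.4045 Erlangs


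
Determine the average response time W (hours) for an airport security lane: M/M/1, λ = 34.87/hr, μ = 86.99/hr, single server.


W = 1/(μ−λ) = 1/(86.99 − 34.87) = 1/52.12 = 0.01919 hr

Final: 0.01919 hr


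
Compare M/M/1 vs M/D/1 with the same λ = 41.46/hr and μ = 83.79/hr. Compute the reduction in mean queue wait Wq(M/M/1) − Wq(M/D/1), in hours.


ρ = 41.46/83.79 = 0.4948
Wq(M/M/1) = ρ/(μ−λ) = 0.4948/42.33 = 0.01169 hr
Wq(M/D/1) = ρ/(2(μ−λ)) = 0.005845 hr
Savings = 0.01169 − 0.005845 = 0.005845 hr

Final: 0.005845 hr


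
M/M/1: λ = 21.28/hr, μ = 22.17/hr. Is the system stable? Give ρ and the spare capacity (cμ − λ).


Total capacity cμ = 1·22.17 = 22.17/hr
ρ = λ/(cμ) = 21.28/22.17 = 0.9599
Stable ⇔ ρ < 1: YES
Spare capacity = cμ − λ = 22.17 − 21.28 = 0.89/hr

Final: ρ = 0.9599; stable; margin = 0.89/hr


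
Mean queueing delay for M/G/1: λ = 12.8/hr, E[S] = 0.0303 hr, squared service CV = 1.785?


ρ = λ·E[S] = 12.8·0.0303 = 0.3878
E[S²] = E[S]²(1+C_s²) = 0.0303²·(1+1.785) = 0.002557
Wq = λ·E[S²]/(2(1−ρ)) = 12.8·0.002557/(2·0.6122) = 0.02673 hr

Final: 0.02673 hr


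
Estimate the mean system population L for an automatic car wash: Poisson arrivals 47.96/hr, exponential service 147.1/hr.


ρ = λ/μ = 47.96/147.1 = 0.3260
L = ρ/(1−ρ) = 0.3260/(1 − 0.3260) = 0.3260/0.6740 = 0.4838

Final: 0.4838


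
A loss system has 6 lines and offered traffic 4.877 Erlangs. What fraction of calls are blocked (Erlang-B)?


B(c,a) = (a^c/c!) / Σ_{k=0}^{c} a^k/k!
a^6/6! = 18.688913
Σ terms (k=0..6): 1.00000 + 4.87700 + 11.89256 + 19.33335 + 23.57218 + 22.99231 + 18.68891 = 102.356311
B = 18.688913/102.356311 = 0.182587

Final: 0.182587


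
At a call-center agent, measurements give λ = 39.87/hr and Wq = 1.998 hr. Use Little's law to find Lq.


Lq = λWq = 39.87·1.998 = 79.6603

Final: 79.6603


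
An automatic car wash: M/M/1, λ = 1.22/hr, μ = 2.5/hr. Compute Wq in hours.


ρ = 1.22/2.5 = 0.4880
Wq = ρ/(μ−λ) = 0.4880/(2.5 − 1.22) = 0.4880/1.28 = 0.3812 hr

Final: 0.3812 hr


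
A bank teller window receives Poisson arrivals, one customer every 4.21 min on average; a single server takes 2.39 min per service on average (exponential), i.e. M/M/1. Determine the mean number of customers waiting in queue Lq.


λ = 60/4.21 = 14.2518 /hr
μ = 60/2.39 = 25.1046 /hr
ρ = λ/μ = 14.2518/25.1046 = 0.5677
Lq = ρ²/(1−ρ) = 0.3223/0.4323 = 0.7455

Final: 0.7455


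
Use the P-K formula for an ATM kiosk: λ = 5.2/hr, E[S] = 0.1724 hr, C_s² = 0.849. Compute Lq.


ρ = λ·E[S] = 5.2·0.1724 = 0.8965
Lq = ρ²(1+C_s²)/(2(1−ρ)) = 0.8037·(1+0.849)/(2·0.1035)
= 0.8037·1.8490/0.2070 = 7.17735

Final: 7.17735


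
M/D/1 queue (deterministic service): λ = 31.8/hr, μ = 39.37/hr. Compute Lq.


ρ = 31.8/39.37 = 0.8077
M/D/1: Lq = ρ²/(2(1−ρ)) = 0.6524/(2·0.1923) = 1.69654

Final: 1.69654


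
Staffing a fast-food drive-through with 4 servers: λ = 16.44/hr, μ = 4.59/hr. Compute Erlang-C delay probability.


a = λ/μ = 3.5817; ρ = a/4 = 0.8954
P₀ = 0.011873 (from M/M/c formula)
C(c,a) = [a^c/(c!(1−ρ))]·P₀ = [164.57221/(24·0.1046)]·0.011873
= 65.57174·0.011873 = 0.778524

Final: 0.778524


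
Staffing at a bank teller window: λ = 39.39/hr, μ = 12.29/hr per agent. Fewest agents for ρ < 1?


Stability requires cμ > λ ⇔ c > λ/μ.
λ/μ = 39.39/12.29 = 3.2050
Minimum integer c = ⌊3.2050⌋ + 1 = 4
Check: 4·12.29 = 49.16 > 39.39, while 3·12.29 = 36.87 ≤ 39.39

Final: 4 servers


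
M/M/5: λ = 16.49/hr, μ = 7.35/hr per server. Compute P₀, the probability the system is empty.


a = λ/μ = 16.49/7.35 = 2.2435; ρ = a/c = 0.4487
Σ_{k=0}^{4} a^k/k! (terms k=0..4) = 1.00000 + 2.24354 + 2.51673 + 1.88213 + 1.05566 = 8.69805
Tail: a^5/(5!(1−ρ)) = 56.84164/(120·0.5513) = 0.85922
P₀ = 1/(8.69805 + 0.85922) = 1/9.55727 = 0.104632

Final: 0.104632


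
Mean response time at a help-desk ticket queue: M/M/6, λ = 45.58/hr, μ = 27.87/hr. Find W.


a = 1.6355; ρ = 0.2726; P₀ = 0.194781
Lq = P₀·a^c·ρ/(c!(1−ρ)²) = 0.002667
Wq = Lq/λ = 0.002667/45.58 = 0.00005850 hr
W = Wq + 1/μ = 0.00005850 + 0.03588 = 0.03594 hr

Final: 0.03594 hr


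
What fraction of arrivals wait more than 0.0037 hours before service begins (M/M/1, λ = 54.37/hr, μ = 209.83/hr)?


ρ = 54.37/209.83 = 0.2591
P(Wq > t) = ρ·e^{−(μ−λ)t} = 0.2591·e^{−0.5752}
= 0.2591·0.562591 = 0.145776

Final: 0.145776


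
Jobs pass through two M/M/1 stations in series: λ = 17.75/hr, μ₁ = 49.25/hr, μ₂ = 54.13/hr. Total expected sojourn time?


Each node sees arrival rate λ = 17.75/hr (tandem ⇒ throughput preserved).
W₁ = 1/(μ₁−λ) = 1/(49.25−17.75) = 0.03175 hr
W₂ = 1/(μ₂−λ) = 1/(54.13−17.75) = 0.02749 hr
W_total = W₁ + W₂ = 0.03175 + 0.02749 = 0.05923 hr

Final: 0.05923 hr


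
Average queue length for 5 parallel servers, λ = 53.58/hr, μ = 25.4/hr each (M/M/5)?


a = λ/μ = 2.1094; ρ = a/5 = 0.4219
P₀ = 0.120108
Lq = P₀·a^c·ρ / (c!·(1−ρ)²) = 0.120108·41.76812·0.4219/(120·0.33421)
= 0.05277

Final: 0.05277


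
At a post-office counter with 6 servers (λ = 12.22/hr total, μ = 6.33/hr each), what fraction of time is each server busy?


ρ = λ/(cμ) = 12.22/(6·6.33) = 12.22/37.98 = 0.3217

Final: 0.3217


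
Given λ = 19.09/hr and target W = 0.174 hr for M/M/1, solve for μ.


W = 1/(μ−λ) ⇒ μ − λ = 1/W = 1/0.174 = 5.7471
μ = λ + 1/W = 19.09 + 5.7471 = 24.8371 per hr

Final: 24.8371 /hr


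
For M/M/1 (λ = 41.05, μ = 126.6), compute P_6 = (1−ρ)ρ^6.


ρ = 41.05/126.6 = 0.3242
P_n = (1−ρ)·ρ^n = (1 − 0.3242)·0.3242^6 = 0.6758·0.001162 = 0.0007853

Final: 0.0007853


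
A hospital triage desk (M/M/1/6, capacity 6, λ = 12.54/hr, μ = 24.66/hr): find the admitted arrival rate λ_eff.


ρ = 0.5085; P_K = (1−ρ)ρ^6/(1−ρ^7) = 0.008574
λ_eff = λ(1 − P_K) = 12.54·(1 − 0.008574) = 12.54·0.991426 = 12.4325 /hr

Final: 12.4325 /hr


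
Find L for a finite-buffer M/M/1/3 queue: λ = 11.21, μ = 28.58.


ρ = 11.21/28.58 = 0.3922
L = ρ[1 − (K+1)ρ^K + Kρ^(K+1)] / [(1−ρ)(1−ρ^(K+1))]
Numerator: 0.3922·(1 − 4·0.060343 + 3·0.023669) = 0.325409
Denominator: (0.6078)·(0.976331) = 0.593383
L = 0.325409/0.593383 = 0.5484

Final: 0.5484


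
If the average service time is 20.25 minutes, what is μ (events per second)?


μ = 1/(service time) in consistent units.
1 second = 0.0166667 min, so μ = 0.0166667/20.25 = 0.0008230 per second

Final: 0.0008230 /sec


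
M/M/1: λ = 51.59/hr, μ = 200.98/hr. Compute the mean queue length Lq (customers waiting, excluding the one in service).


ρ = 51.59/200.98 = 0.2567
Lq = ρ²/(1−ρ) = 0.06589/0.7433 = 0.08865

Final: 0.08865


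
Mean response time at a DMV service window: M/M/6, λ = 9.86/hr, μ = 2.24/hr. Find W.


a = 4.4018; ρ = 0.7336; P₀ = 0.010347
Lq = P₀·a^c·ρ/(c!(1−ρ)²) = 1.08086
Wq = Lq/λ = 1.08086/9.86 = 0.10962 hr
W = Wq + 1/μ = 0.10962 + 0.44643 = 0.55605 hr

Final: 0.55605 hr


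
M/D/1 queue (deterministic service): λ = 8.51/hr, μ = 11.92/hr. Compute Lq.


ρ = 8.51/11.92 = 0.7139
M/D/1: Lq = ρ²/(2(1−ρ)) = 0.5097/(2·0.2861) = 0.89084

Final: 0.89084


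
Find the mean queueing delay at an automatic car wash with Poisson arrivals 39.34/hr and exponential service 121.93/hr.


ρ = 39.34/121.93 = 0.3226
Wq = ρ/(μ−λ) = 0.3226/(121.93 − 39.34) = 0.3226/82.59 = 0.003907 hr

Final: 0.003907 hr
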